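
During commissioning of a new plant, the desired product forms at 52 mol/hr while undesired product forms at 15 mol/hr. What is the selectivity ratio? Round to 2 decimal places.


S = desired product rate / undesired product rate
S = 52 / 15
S = 3.47


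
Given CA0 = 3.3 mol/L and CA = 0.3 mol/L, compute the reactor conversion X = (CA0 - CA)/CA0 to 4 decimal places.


X = (CA0 - CA) / CA0
X = (3.3 - 0.3) / 3.3
X = 3.0 / 3.3
X = 0.9091


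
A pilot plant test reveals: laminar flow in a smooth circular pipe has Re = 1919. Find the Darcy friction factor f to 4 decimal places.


f = 64 / Re
f = 64 / 1919
f = 0.0334


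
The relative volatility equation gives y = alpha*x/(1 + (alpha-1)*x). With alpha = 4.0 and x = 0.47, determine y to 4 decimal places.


y = alpha*x / (1 + (alpha-1)*x)
y = 4.0*0.47 / (1 + (4.0-1)*0.47)
y = 1.88 / (1 + 1.41)
y = 1.88 / 2.41
y = 0.7801


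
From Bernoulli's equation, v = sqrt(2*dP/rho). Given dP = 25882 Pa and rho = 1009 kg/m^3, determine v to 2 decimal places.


v = sqrt(2*dP/rho)
v = sqrt(2*25882/1009)
v = sqrt(51.302279)
v = 7.16 m/s


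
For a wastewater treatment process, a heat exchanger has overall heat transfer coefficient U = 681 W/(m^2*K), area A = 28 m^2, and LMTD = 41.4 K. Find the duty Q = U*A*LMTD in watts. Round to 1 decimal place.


Q = U * A * LMTD
Q = 681 * 28 * 41.4
Q = 789415.2 W


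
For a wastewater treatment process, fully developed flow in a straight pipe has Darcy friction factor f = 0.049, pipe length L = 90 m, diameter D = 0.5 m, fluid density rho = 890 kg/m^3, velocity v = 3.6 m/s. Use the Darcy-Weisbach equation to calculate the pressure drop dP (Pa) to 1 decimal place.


dP = f * (L/D) * (rho*v^2/2)
dP = 0.049 * (90/0.5) * (890*3.6^2/2)
L/D = 180.0
rho*v^2/2 = 890*12.96/2 = 5767.2
dP = 0.049 * 180.0 * 5767.2
dP = 50866.7 Pa


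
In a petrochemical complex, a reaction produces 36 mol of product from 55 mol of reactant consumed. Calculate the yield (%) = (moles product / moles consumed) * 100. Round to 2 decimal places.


Yield = (moles product / moles consumed) * 100%
Yield = (36 / 55) * 100
Yield = 0.6545 * 100
Yield = 65.45%


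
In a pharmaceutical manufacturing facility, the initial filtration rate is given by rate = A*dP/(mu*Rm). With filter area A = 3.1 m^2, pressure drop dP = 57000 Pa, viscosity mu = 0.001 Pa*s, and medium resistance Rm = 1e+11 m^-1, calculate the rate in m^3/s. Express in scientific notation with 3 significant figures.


rate = A * dP / (mu * Rm)
rate = 3.1 * 57000 / (0.001 * 1e+11)
rate = 176700.0 / 1.000e+08
rate = 1.77e-03 m^3/s


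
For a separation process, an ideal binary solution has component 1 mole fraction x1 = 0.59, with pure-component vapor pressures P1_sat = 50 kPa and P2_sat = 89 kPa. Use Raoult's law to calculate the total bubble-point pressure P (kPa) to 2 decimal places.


P = x1*P1_sat + x2*P2_sat
x2 = 1 - x1 = 1 - 0.59 = 0.41
P = 0.59*50 + 0.41*89
P = 29.5 + 36.49
P = 65.99 kPa


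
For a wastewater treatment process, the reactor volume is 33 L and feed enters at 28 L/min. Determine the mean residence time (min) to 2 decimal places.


tau = V / v0
tau = 33 / 28
tau = 1.18 min


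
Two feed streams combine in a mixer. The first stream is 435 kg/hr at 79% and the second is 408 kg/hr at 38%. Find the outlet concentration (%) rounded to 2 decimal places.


Mass balance on solute: F1*x1 + F2*x2 = F3*x3
F3 = F1 + F2 = 435 + 408 = 843 kg/hr
x3 = (F1*x1 + F2*x2)/F3
x3 = (435*0.79 + 408*0.38) / 843
x3 = 59.16%


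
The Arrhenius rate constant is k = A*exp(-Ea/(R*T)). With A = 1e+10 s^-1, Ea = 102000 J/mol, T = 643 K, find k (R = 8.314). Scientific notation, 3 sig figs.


k = A * exp(-Ea/(R*T))
k = 1e+10 * exp(-102000 / (8.314 * 643))
k = 1e+10 * exp(-19.080036)
k = 5.17e+01


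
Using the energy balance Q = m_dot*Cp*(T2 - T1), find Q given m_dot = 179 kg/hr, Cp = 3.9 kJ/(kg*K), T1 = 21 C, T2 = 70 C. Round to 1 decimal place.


Q = m_dot * Cp * (T2 - T1)
Q = 179 * 3.9 * (70 - 21)
Q = 179 * 3.9 * 49
Q = 34206.9 kJ/hr


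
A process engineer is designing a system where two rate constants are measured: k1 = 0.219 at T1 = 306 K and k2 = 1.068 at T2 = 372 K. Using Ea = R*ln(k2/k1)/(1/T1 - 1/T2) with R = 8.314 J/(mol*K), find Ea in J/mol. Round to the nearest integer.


Ea = R * ln(k2/k1) / (1/T1 - 1/T2)
ln(k2/k1) = ln(1.068/0.219) = 1.5844713
1/T1 - 1/T2 = 1/306 - 1/372 = 0.000579801813
Ea = 8.314 * 1.5844713 / 0.000579801813
Ea = 22720 J/mol


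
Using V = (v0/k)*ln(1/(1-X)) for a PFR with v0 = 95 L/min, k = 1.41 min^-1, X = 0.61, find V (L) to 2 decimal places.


V = (v0/k) * ln(1/(1-X))
V = (95/1.41) * ln(1/(1-0.61))
V = 67.375887 * ln(2.564103)
V = 67.375887 * 0.941609
V = 63.44 L


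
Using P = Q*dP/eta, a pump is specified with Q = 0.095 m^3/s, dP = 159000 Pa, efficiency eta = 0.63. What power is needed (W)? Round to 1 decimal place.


P = Q * dP / eta
P = 0.095 * 159000 / 0.63
P = 15105.0 / 0.63
P = 23976.2 W


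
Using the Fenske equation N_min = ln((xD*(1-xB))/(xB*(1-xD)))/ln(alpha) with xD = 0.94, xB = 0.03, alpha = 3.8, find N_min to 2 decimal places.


N_min = ln((xD*(1-xB))/(xB*(1-xD))) / ln(alpha)
Numerator inside ln: 0.9118 / 0.0018 = 506.555556
ln(506.555556) = 6.227634
ln(alpha) = ln(3.8) = 1.335001
N_min = 6.227634 / 1.335001 = 4.66


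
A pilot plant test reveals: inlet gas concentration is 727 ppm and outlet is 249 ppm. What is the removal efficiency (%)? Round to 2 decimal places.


Efficiency = (G_in - G_out) / G_in * 100%
Efficiency = (727 - 249) / 727 * 100
Efficiency = 478 / 727 * 100
Efficiency = 65.75%


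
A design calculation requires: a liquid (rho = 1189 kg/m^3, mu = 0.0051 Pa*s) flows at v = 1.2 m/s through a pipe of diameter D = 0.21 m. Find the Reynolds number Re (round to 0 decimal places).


Re = rho * v * D / mu
Re = 1189 * 1.2 * 0.21 / 0.0051
Re = 299.628 / 0.0051
Re = 58751


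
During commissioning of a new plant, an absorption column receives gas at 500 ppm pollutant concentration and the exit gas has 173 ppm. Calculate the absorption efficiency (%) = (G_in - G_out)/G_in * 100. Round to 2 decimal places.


Efficiency = (G_in - G_out) / G_in * 100%
Efficiency = (500 - 173) / 500 * 100
Efficiency = 327 / 500 * 100
Efficiency = 65.40%


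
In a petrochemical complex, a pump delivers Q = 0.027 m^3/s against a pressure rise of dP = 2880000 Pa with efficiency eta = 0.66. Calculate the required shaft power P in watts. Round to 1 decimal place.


P = Q * dP / eta
P = 0.027 * 2880000 / 0.66
P = 77760.0 / 0.66
P = 117818.2 W


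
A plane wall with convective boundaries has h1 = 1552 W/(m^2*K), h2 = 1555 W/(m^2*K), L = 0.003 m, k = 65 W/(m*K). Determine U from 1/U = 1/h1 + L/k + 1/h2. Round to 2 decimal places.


1/U = 1/h1 + L/k + 1/h2
1/U = 1/1552 + 0.003/65 + 1/1555
1/U = 0.0006443299 + 4.61538e-05 + 0.0006430868
1/U = 0.0013335705
U = 749.87 W/(m^2*K)


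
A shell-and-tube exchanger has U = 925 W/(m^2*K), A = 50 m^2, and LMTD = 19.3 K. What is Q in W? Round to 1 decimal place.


Q = U * A * LMTD
Q = 925 * 50 * 19.3
Q = 892625.0 W


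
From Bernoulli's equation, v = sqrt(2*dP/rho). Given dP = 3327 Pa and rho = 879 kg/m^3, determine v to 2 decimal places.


v = sqrt(2*dP/rho)
v = sqrt(2*3327/879)
v = sqrt(7.569966)
v = 2.75 m/s


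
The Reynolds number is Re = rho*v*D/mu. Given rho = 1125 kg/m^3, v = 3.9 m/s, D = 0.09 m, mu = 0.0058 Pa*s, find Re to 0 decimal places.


Re = rho * v * D / mu
Re = 1125 * 3.9 * 0.09 / 0.0058
Re = 394.875 / 0.0058
Re = 68082


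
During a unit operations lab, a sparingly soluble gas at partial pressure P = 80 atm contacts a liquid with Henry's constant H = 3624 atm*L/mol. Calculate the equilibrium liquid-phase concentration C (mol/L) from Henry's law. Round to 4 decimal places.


C = P / H
C = 80 / 3624
C = 0.0221 mol/L


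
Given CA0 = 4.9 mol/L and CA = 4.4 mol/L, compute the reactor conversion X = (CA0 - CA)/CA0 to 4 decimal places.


X = (CA0 - CA) / CA0
X = (4.9 - 4.4) / 4.9
X = 0.5 / 4.9
X = 0.1020


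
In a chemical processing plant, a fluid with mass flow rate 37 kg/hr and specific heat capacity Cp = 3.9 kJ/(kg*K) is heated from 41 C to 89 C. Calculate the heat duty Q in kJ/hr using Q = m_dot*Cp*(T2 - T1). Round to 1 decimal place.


Q = m_dot * Cp * (T2 - T1)
Q = 37 * 3.9 * (89 - 41)
Q = 37 * 3.9 * 48
Q = 6926.4 kJ/hr


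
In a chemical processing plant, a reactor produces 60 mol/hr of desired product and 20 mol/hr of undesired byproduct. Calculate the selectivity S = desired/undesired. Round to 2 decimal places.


S = desired product rate / undesired product rate
S = 60 / 20
S = 3.00


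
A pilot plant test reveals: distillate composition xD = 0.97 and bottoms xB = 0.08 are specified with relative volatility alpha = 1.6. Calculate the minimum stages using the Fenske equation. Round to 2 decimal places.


N_min = ln((xD*(1-xB))/(xB*(1-xD))) / ln(alpha)
Numerator inside ln: 0.8924 / 0.0024 = 371.833333
ln(371.833333) = 5.918446
ln(alpha) = ln(1.6) = 0.470004
N_min = 5.918446 / 0.470004 = 12.59


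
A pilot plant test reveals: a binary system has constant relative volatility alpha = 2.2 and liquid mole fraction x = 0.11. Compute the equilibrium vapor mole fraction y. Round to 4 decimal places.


y = alpha*x / (1 + (alpha-1)*x)
y = 2.2*0.11 / (1 + (2.2-1)*0.11)
y = 0.242 / (1 + 0.132)
y = 0.242 / 1.132
y = 0.2138


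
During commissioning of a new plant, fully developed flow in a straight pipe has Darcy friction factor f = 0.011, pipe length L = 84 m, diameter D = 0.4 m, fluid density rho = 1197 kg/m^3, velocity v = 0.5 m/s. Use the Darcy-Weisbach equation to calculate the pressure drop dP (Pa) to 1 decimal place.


dP = f * (L/D) * (rho*v^2/2)
dP = 0.011 * (84/0.4) * (1197*0.5^2/2)
L/D = 210.0
rho*v^2/2 = 1197*0.25/2 = 149.625
dP = 0.011 * 210.0 * 149.625
dP = 345.6 Pa


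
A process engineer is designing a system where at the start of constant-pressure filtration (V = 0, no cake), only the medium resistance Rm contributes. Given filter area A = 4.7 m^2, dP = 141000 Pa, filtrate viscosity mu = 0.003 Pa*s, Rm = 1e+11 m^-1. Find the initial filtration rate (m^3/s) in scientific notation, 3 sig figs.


rate = A * dP / (mu * Rm)
rate = 4.7 * 141000 / (0.003 * 1e+11)
rate = 662700.0 / 3.000e+08
rate = 2.21e-03 m^3/s


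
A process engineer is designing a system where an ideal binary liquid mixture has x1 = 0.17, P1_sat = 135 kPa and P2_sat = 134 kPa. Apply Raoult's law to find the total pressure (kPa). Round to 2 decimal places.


P = x1*P1_sat + x2*P2_sat
x2 = 1 - x1 = 1 - 0.17 = 0.83
P = 0.17*135 + 0.83*134
P = 22.95 + 111.22
P = 134.17 kPa


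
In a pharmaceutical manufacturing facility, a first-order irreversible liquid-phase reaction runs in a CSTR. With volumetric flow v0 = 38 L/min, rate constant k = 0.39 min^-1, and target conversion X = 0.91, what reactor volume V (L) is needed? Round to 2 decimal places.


V = v0 * X / (k * (1 - X))
V = 38 * 0.91 / (0.39 * (1 - 0.91))
V = 34.58 / (0.39 * 0.09)
V = 34.58 / 0.0351
V = 985.19 L


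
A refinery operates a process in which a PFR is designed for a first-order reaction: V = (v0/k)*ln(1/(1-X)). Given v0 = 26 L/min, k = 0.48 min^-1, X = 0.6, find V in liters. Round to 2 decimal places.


V = (v0/k) * ln(1/(1-X))
V = (26/0.48) * ln(1/(1-0.6))
V = 54.166667 * ln(2.5)
V = 54.166667 * 0.916291
V = 49.63 L


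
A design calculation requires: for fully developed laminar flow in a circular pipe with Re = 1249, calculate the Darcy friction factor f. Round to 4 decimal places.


f = 64 / Re
f = 64 / 1249
f = 0.0512


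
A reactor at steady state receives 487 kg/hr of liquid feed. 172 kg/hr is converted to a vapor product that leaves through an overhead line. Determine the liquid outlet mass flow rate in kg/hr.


Steady-state mass balance on the main outlet: F_out = F_in - F_removed
F_out = 487 - 172
F_out = 315 kg/hr


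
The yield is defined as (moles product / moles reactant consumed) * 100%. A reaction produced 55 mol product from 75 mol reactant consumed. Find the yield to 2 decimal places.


Yield = (moles product / moles consumed) * 100%
Yield = (55 / 75) * 100
Yield = 0.7333 * 100
Yield = 73.33%


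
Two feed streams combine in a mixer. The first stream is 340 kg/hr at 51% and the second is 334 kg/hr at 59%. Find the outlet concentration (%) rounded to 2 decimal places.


Mass balance on solute: F1*x1 + F2*x2 = F3*x3
F3 = F1 + F2 = 340 + 334 = 674 kg/hr
x3 = (F1*x1 + F2*x2)/F3
x3 = (340*0.51 + 334*0.59) / 674
x3 = 54.96%


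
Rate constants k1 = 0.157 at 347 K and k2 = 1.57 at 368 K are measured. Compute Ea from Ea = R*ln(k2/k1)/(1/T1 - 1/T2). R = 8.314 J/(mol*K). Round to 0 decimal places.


Ea = R * ln(k2/k1) / (1/T1 - 1/T2)
ln(k2/k1) = ln(1.57/0.157) = 2.3025851
1/T1 - 1/T2 = 1/347 - 1/368 = 0.000164453076
Ea = 8.314 * 2.3025851 / 0.000164453076
Ea = 116408 J/mol


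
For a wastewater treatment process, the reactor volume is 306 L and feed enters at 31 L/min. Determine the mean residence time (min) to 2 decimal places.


tau = V / v0
tau = 306 / 31
tau = 9.87 min


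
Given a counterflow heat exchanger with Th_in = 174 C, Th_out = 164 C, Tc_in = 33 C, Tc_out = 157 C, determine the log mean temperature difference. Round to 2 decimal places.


dT1 = Th_in - Tc_out = 174 - 157 = 17
dT2 = Th_out - Tc_in = 164 - 33 = 131
LMTD = (dT1 - dT2) / ln(dT1/dT2)
LMTD = (17 - 131) / ln(17/131)
LMTD = 55.83 K


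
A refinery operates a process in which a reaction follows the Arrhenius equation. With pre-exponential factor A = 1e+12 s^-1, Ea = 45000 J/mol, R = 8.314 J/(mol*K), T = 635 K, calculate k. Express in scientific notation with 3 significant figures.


k = A * exp(-Ea/(R*T))
k = 1e+12 * exp(-45000 / (8.314 * 635))
k = 1e+12 * exp(-8.523712)
k = 1.99e+08


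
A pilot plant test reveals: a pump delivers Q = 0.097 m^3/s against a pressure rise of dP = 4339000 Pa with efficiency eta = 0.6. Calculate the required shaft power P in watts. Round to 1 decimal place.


P = Q * dP / eta
P = 0.097 * 4339000 / 0.6
P = 420883.0 / 0.6
P = 701471.7 W


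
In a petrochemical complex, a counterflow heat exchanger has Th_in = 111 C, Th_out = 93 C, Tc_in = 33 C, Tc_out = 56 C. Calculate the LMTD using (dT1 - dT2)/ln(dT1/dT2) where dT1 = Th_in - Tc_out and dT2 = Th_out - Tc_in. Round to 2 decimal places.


dT1 = Th_in - Tc_out = 111 - 56 = 55
dT2 = Th_out - Tc_in = 93 - 33 = 60
LMTD = (dT1 - dT2) / ln(dT1/dT2)
LMTD = (55 - 60) / ln(55/60)
LMTD = 57.46 K


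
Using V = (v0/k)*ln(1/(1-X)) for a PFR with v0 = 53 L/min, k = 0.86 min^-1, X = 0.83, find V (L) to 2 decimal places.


V = (v0/k) * ln(1/(1-X))
V = (53/0.86) * ln(1/(1-0.83))
V = 61.627907 * ln(5.882353)
V = 61.627907 * 1.771957
V = 109.20 L


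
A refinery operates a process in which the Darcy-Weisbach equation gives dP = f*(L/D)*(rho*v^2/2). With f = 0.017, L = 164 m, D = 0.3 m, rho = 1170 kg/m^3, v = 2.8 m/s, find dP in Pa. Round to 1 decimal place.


dP = f * (L/D) * (rho*v^2/2)
dP = 0.017 * (164/0.3) * (1170*2.8^2/2)
L/D = 546.66666667
rho*v^2/2 = 1170*7.84/2 = 4586.4
dP = 0.017 * 546.66666667 * 4586.4
dP = 42622.9 Pa


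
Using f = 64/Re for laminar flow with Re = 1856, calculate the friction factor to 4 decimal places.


f = 64 / Re
f = 64 / 1856
f = 0.0345


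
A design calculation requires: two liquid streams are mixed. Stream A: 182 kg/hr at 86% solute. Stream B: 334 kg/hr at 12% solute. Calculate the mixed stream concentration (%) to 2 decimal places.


Mass balance on solute: F1*x1 + F2*x2 = F3*x3
F3 = F1 + F2 = 182 + 334 = 516 kg/hr
x3 = (F1*x1 + F2*x2)/F3
x3 = (182*0.86 + 334*0.12) / 516
x3 = 38.10%


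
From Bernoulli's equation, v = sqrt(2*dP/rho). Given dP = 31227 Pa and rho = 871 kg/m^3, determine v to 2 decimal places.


v = sqrt(2*dP/rho)
v = sqrt(2*31227/871)
v = sqrt(71.703789)
v = 8.47 m/s


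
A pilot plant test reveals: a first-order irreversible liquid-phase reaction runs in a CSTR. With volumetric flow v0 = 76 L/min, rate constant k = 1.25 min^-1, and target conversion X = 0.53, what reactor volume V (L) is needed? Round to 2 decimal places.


V = v0 * X / (k * (1 - X))
V = 76 * 0.53 / (1.25 * (1 - 0.53))
V = 40.28 / (1.25 * 0.47)
V = 40.28 / 0.5875
V = 68.56 L


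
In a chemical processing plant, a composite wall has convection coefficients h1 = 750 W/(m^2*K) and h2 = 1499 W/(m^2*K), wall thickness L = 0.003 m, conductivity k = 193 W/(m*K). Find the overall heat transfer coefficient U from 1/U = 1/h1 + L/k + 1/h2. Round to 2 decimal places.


1/U = 1/h1 + L/k + 1/h2
1/U = 1/750 + 0.003/193 + 1/1499
1/U = 0.0013333333 + 1.5544e-05 + 0.0006671114
1/U = 0.0020159887
U = 496.03 W/(m^2*K)


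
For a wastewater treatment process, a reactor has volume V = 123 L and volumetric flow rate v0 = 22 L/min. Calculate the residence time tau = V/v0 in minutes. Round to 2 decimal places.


tau = V / v0
tau = 123 / 22
tau = 5.59 min


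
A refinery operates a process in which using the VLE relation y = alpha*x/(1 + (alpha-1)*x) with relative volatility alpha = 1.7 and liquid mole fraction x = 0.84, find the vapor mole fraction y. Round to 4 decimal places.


y = alpha*x / (1 + (alpha-1)*x)
y = 1.7*0.84 / (1 + (1.7-1)*0.84)
y = 1.428 / (1 + 0.588)
y = 1.428 / 1.588
y = 0.8992


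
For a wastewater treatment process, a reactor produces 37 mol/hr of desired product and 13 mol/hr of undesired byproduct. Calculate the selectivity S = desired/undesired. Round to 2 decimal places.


S = desired product rate / undesired product rate
S = 37 / 13
S = 2.85


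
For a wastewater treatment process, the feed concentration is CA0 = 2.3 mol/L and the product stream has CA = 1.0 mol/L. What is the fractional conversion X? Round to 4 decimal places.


X = (CA0 - CA) / CA0
X = (2.3 - 1.0) / 2.3
X = 1.3 / 2.3
X = 0.5652


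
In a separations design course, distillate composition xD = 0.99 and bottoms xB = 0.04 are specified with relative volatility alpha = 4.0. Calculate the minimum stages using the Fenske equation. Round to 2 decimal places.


N_min = ln((xD*(1-xB))/(xB*(1-xD))) / ln(alpha)
Numerator inside ln: 0.9504 / 0.0004 = 2376.0
ln(2376.0) = 7.773174
ln(alpha) = ln(4.0) = 1.386294
N_min = 7.773174 / 1.386294 = 5.61


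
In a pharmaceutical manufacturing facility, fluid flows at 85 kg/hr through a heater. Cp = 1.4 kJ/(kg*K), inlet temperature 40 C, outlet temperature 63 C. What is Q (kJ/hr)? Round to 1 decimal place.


Q = m_dot * Cp * (T2 - T1)
Q = 85 * 1.4 * (63 - 40)
Q = 85 * 1.4 * 23
Q = 2737.0 kJ/hr


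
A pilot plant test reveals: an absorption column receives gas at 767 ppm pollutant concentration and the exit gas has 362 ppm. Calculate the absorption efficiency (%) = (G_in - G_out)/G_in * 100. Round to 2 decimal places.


Efficiency = (G_in - G_out) / G_in * 100%
Efficiency = (767 - 362) / 767 * 100
Efficiency = 405 / 767 * 100
Efficiency = 52.80%


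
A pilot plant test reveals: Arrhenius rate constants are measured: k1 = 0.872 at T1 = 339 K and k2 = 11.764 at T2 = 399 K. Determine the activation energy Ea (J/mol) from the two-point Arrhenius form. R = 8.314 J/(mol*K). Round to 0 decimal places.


Ea = R * ln(k2/k1) / (1/T1 - 1/T2)
ln(k2/k1) = ln(11.764/0.872) = 2.6020099
1/T1 - 1/T2 = 1/339 - 1/399 = 0.000443586843
Ea = 8.314 * 2.6020099 / 0.000443586843
Ea = 48769 J/mol


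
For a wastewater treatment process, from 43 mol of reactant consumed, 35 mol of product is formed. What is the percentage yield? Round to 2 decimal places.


Yield = (moles product / moles consumed) * 100%
Yield = (35 / 43) * 100
Yield = 0.814 * 100
Yield = 81.40%


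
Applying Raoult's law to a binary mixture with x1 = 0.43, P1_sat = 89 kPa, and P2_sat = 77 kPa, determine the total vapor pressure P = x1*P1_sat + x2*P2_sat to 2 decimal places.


P = x1*P1_sat + x2*P2_sat
x2 = 1 - x1 = 1 - 0.43 = 0.57
P = 0.43*89 + 0.57*77
P = 38.27 + 43.89
P = 82.16 kPa


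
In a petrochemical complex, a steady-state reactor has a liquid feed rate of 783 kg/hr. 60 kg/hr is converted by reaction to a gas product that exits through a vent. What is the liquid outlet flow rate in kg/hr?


Steady-state mass balance on the main outlet: F_out = F_in - F_removed
F_out = 783 - 60
F_out = 723 kg/hr


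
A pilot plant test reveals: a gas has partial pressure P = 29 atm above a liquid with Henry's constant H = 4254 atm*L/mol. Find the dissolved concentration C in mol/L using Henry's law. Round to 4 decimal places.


C = P / H
C = 29 / 4254
C = 0.0068 mol/L


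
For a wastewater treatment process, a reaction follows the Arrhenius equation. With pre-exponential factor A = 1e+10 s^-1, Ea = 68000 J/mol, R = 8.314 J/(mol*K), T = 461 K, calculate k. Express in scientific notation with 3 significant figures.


k = A * exp(-Ea/(R*T))
k = 1e+10 * exp(-68000 / (8.314 * 461))
k = 1e+10 * exp(-17.741812)
k = 1.97e+02


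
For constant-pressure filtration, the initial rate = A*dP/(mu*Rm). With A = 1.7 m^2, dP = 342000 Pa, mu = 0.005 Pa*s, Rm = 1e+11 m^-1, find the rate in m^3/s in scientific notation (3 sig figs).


rate = A * dP / (mu * Rm)
rate = 1.7 * 342000 / (0.005 * 1e+11)
rate = 581400.0 / 5.000e+08
rate = 1.16e-03 m^3/s


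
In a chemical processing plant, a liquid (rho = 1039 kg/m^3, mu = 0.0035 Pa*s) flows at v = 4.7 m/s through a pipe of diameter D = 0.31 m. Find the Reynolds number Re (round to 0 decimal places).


Re = rho * v * D / mu
Re = 1039 * 4.7 * 0.31 / 0.0035
Re = 1513.823 / 0.0035
Re = 432521


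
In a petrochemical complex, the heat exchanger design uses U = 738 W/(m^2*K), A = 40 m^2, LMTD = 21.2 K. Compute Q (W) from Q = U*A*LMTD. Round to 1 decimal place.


Q = U * A * LMTD
Q = 738 * 40 * 21.2
Q = 625824.0 W


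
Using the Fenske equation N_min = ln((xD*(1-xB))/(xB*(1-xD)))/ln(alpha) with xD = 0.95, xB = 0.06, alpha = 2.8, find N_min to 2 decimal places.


N_min = ln((xD*(1-xB))/(xB*(1-xD))) / ln(alpha)
Numerator inside ln: 0.893 / 0.003 = 297.666667
ln(297.666667) = 5.695974
ln(alpha) = ln(2.8) = 1.029619
N_min = 5.695974 / 1.029619 = 5.53


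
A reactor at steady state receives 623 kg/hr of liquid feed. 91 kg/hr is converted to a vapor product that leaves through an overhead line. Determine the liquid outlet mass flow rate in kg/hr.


Steady-state mass balance on the main outlet: F_out = F_in - F_removed
F_out = 623 - 91
F_out = 532 kg/hr


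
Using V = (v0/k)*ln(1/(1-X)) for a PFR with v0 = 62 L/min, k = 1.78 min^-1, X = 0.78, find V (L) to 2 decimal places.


V = (v0/k) * ln(1/(1-X))
V = (62/1.78) * ln(1/(1-0.78))
V = 34.831461 * ln(4.545455)
V = 34.831461 * 1.514128
V = 52.74 L


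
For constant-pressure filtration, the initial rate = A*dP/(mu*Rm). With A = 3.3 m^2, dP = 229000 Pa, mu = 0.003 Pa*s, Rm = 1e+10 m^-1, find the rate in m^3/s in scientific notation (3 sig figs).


rate = A * dP / (mu * Rm)
rate = 3.3 * 229000 / (0.003 * 1e+10)
rate = 755700.0 / 3.000e+07
rate = 2.52e-02 m^3/s


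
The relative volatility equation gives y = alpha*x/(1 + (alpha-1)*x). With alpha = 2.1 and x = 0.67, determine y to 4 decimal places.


y = alpha*x / (1 + (alpha-1)*x)
y = 2.1*0.67 / (1 + (2.1-1)*0.67)
y = 1.407 / (1 + 0.737)
y = 1.407 / 1.737
y = 0.8100


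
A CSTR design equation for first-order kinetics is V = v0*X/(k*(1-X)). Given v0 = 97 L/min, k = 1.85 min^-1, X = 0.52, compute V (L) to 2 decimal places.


V = v0 * X / (k * (1 - X))
V = 97 * 0.52 / (1.85 * (1 - 0.52))
V = 50.44 / (1.85 * 0.48)
V = 50.44 / 0.888
V = 56.80 L


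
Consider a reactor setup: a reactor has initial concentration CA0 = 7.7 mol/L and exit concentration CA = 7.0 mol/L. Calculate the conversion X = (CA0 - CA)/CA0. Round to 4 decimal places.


X = (CA0 - CA) / CA0
X = (7.7 - 7.0) / 7.7
X = 0.7 / 7.7
X = 0.0909


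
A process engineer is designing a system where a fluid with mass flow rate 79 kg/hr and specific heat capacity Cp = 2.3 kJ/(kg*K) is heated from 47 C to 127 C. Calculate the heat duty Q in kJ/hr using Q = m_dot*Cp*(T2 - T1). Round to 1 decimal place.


Q = m_dot * Cp * (T2 - T1)
Q = 79 * 2.3 * (127 - 47)
Q = 79 * 2.3 * 80
Q = 14536.0 kJ/hr


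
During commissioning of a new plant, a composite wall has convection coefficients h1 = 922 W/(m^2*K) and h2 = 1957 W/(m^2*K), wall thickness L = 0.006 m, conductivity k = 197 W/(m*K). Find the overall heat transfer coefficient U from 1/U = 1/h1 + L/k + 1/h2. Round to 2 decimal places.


1/U = 1/h1 + L/k + 1/h2
1/U = 1/922 + 0.006/197 + 1/1957
1/U = 0.0010845987 + 3.04569e-05 + 0.0005109862
1/U = 0.0016260418
U = 614.99 W/(m^2*K)


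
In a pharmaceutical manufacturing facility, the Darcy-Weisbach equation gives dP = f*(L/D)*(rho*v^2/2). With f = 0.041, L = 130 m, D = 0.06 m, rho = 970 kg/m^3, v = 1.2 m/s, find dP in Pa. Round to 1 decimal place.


dP = f * (L/D) * (rho*v^2/2)
dP = 0.041 * (130/0.06) * (970*1.2^2/2)
L/D = 2166.66666667
rho*v^2/2 = 970*1.44/2 = 698.4
dP = 0.041 * 2166.66666667 * 698.4
dP = 62041.2 Pa


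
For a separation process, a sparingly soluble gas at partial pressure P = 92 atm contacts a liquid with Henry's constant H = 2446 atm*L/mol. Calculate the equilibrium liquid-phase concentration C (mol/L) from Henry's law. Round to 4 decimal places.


C = P / H
C = 92 / 2446
C = 0.0376 mol/L


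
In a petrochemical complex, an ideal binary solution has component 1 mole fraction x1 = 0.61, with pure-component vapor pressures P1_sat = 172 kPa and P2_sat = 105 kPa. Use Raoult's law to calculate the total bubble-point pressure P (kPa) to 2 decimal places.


P = x1*P1_sat + x2*P2_sat
x2 = 1 - x1 = 1 - 0.61 = 0.39
P = 0.61*172 + 0.39*105
P = 104.92 + 40.95
P = 145.87 kPa


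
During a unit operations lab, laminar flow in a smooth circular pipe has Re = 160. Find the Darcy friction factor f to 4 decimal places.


f = 64 / Re
f = 64 / 160
f = 0.4000


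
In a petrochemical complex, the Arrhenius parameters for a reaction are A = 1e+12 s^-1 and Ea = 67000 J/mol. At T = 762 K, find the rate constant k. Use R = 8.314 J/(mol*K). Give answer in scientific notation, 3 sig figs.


k = A * exp(-Ea/(R*T))
k = 1e+12 * exp(-67000 / (8.314 * 762))
k = 1e+12 * exp(-10.575717)
k = 2.55e+07


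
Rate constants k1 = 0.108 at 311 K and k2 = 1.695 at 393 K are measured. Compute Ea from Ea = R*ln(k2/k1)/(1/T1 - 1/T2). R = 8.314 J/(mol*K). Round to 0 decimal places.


Ea = R * ln(k2/k1) / (1/T1 - 1/T2)
ln(k2/k1) = ln(1.695/0.108) = 2.7533068
1/T1 - 1/T2 = 1/311 - 1/393 = 0.000670904822
Ea = 8.314 * 2.7533068 / 0.000670904822
Ea = 34120 J/mol


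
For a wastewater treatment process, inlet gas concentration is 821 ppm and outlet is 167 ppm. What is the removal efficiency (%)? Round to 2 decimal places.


Efficiency = (G_in - G_out) / G_in * 100%
Efficiency = (821 - 167) / 821 * 100
Efficiency = 654 / 821 * 100
Efficiency = 79.66%


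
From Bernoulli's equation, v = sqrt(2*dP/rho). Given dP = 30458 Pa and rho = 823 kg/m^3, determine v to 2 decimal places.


v = sqrt(2*dP/rho)
v = sqrt(2*30458/823)
v = sqrt(74.017011)
v = 8.60 m/s


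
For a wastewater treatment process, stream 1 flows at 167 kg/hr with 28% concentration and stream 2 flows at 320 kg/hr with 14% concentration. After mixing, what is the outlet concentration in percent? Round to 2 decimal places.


Mass balance on solute: F1*x1 + F2*x2 = F3*x3
F3 = F1 + F2 = 167 + 320 = 487 kg/hr
x3 = (F1*x1 + F2*x2)/F3
x3 = (167*0.28 + 320*0.14) / 487
x3 = 18.80%


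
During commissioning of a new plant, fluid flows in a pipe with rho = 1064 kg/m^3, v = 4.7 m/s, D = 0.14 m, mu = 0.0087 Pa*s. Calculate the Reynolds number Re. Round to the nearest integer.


Re = rho * v * D / mu
Re = 1064 * 4.7 * 0.14 / 0.0087
Re = 700.112 / 0.0087
Re = 80473


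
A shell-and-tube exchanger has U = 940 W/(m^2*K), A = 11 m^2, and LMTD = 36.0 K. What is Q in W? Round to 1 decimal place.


Q = U * A * LMTD
Q = 940 * 11 * 36.0
Q = 372240.0 W


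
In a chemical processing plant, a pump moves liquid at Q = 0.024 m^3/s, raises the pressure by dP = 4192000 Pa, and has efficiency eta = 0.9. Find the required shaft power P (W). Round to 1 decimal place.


P = Q * dP / eta
P = 0.024 * 4192000 / 0.9
P = 100608.0 / 0.9
P = 111786.7 W


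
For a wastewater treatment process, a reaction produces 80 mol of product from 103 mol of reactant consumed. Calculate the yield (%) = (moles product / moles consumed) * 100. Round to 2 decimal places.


Yield = (moles product / moles consumed) * 100%
Yield = (80 / 103) * 100
Yield = 0.7767 * 100
Yield = 77.67%


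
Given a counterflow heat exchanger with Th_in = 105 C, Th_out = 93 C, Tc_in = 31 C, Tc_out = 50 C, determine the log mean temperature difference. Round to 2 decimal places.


dT1 = Th_in - Tc_out = 105 - 50 = 55
dT2 = Th_out - Tc_in = 93 - 31 = 62
LMTD = (dT1 - dT2) / ln(dT1/dT2)
LMTD = (55 - 62) / ln(55/62)
LMTD = 58.43 K


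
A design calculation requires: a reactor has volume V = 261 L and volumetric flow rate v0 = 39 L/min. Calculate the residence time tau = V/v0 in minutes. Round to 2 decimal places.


tau = V / v0
tau = 261 / 39
tau = 6.69 min


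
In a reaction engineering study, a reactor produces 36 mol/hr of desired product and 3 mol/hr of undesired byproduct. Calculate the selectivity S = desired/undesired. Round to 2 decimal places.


S = desired product rate / undesired product rate
S = 36 / 3
S = 12.00


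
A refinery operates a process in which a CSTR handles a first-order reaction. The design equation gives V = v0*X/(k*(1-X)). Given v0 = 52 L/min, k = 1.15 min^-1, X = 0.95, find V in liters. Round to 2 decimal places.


V = v0 * X / (k * (1 - X))
V = 52 * 0.95 / (1.15 * (1 - 0.95))
V = 49.4 / (1.15 * 0.05)
V = 49.4 / 0.0575
V = 859.13 L


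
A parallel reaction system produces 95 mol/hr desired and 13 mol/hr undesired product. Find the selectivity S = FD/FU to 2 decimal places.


S = desired product rate / undesired product rate
S = 95 / 13
S = 7.31


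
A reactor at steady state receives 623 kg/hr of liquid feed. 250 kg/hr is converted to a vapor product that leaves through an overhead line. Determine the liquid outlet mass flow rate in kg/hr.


Steady-state mass balance on the main outlet: F_out = F_in - F_removed
F_out = 623 - 250
F_out = 373 kg/hr


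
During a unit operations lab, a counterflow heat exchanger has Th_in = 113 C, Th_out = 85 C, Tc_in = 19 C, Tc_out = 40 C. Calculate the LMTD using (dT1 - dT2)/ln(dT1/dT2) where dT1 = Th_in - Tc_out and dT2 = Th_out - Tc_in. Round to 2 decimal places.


dT1 = Th_in - Tc_out = 113 - 40 = 73
dT2 = Th_out - Tc_in = 85 - 19 = 66
LMTD = (dT1 - dT2) / ln(dT1/dT2)
LMTD = (73 - 66) / ln(73/66)
LMTD = 69.44 K


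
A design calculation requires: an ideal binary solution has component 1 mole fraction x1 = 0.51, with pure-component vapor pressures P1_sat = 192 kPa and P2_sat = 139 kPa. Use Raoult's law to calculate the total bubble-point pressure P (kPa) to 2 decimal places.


P = x1*P1_sat + x2*P2_sat
x2 = 1 - x1 = 1 - 0.51 = 0.49
P = 0.51*192 + 0.49*139
P = 97.92 + 68.11
P = 166.03 kPa


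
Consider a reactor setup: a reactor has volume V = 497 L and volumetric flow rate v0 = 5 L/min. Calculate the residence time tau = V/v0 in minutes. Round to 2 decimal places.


tau = V / v0
tau = 497 / 5
tau = 99.40 min


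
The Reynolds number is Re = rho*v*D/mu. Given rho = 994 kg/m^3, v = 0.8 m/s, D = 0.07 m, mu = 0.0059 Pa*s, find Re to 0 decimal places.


Re = rho * v * D / mu
Re = 994 * 0.8 * 0.07 / 0.0059
Re = 55.664 / 0.0059
Re = 9435


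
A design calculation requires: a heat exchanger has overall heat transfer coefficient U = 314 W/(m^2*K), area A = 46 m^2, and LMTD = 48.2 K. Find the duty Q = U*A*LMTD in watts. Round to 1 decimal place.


Q = U * A * LMTD
Q = 314 * 46 * 48.2
Q = 696200.8 W


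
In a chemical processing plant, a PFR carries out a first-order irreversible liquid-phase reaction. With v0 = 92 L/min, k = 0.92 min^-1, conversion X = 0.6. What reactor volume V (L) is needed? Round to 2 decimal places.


V = (v0/k) * ln(1/(1-X))
V = (92/0.92) * ln(1/(1-0.6))
V = 100.0 * ln(2.5)
V = 100.0 * 0.916291
V = 91.63 L


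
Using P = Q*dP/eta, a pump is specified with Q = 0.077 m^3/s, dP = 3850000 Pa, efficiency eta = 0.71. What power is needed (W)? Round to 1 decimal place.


P = Q * dP / eta
P = 0.077 * 3850000 / 0.71
P = 296450.0 / 0.71
P = 417535.2 W


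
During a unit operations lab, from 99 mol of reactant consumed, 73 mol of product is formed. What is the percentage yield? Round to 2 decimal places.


Yield = (moles product / moles consumed) * 100%
Yield = (73 / 99) * 100
Yield = 0.7374 * 100
Yield = 73.74%


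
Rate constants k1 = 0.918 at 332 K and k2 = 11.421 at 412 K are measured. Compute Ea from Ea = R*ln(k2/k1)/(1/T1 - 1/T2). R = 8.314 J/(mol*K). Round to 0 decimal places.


Ea = R * ln(k2/k1) / (1/T1 - 1/T2)
ln(k2/k1) = ln(11.421/0.918) = 2.5210117
1/T1 - 1/T2 = 1/332 - 1/412 = 0.000584863727
Ea = 8.314 * 2.5210117 / 0.000584863727
Ea = 35837 J/mol


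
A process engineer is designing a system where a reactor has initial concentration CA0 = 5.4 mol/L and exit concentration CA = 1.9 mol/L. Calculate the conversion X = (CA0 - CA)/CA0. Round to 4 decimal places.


X = (CA0 - CA) / CA0
X = (5.4 - 1.9) / 5.4
X = 3.5 / 5.4
X = 0.6481


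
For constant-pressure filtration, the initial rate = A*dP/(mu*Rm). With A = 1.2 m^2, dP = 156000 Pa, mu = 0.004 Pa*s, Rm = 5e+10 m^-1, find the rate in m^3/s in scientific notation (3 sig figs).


rate = A * dP / (mu * Rm)
rate = 1.2 * 156000 / (0.004 * 5e+10)
rate = 187200.0 / 2.000e+08
rate = 9.36e-04 m^3/s


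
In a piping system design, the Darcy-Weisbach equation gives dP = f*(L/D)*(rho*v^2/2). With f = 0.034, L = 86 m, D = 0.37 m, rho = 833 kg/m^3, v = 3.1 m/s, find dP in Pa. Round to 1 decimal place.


dP = f * (L/D) * (rho*v^2/2)
dP = 0.034 * (86/0.37) * (833*3.1^2/2)
L/D = 232.43243243
rho*v^2/2 = 833*9.61/2 = 4002.565
dP = 0.034 * 232.43243243 * 4002.565
dP = 31631.1 Pa


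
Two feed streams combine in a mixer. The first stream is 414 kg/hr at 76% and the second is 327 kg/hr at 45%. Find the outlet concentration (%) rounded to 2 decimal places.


Mass balance on solute: F1*x1 + F2*x2 = F3*x3
F3 = F1 + F2 = 414 + 327 = 741 kg/hr
x3 = (F1*x1 + F2*x2)/F3
x3 = (414*0.76 + 327*0.45) / 741
x3 = 62.32%


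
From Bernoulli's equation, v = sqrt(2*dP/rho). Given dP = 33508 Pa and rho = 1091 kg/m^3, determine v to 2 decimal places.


v = sqrt(2*dP/rho)
v = sqrt(2*33508/1091)
v = sqrt(61.426214)
v = 7.84 m/s


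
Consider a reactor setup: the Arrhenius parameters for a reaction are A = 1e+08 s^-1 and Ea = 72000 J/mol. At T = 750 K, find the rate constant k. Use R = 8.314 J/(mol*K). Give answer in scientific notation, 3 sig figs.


k = A * exp(-Ea/(R*T))
k = 1e+08 * exp(-72000 / (8.314 * 750))
k = 1e+08 * exp(-11.546789)
k = 9.67e+02


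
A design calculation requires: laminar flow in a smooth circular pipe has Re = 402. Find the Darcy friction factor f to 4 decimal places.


f = 64 / Re
f = 64 / 402
f = 0.1592


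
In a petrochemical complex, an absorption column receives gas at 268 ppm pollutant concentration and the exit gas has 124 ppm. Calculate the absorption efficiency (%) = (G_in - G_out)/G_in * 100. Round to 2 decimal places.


Efficiency = (G_in - G_out) / G_in * 100%
Efficiency = (268 - 124) / 268 * 100
Efficiency = 144 / 268 * 100
Efficiency = 53.73%


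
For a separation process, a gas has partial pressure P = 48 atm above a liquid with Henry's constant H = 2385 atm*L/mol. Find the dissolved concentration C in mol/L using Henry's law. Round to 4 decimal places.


C = P / H
C = 48 / 2385
C = 0.0201 mol/L


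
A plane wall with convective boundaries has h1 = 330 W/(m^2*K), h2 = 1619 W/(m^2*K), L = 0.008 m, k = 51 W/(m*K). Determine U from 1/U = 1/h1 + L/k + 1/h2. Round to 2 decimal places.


1/U = 1/h1 + L/k + 1/h2
1/U = 1/330 + 0.008/51 + 1/1619
1/U = 0.003030303 + 0.0001568627 + 0.0006176652
1/U = 0.0038048309
U = 262.82 W/(m^2*K)


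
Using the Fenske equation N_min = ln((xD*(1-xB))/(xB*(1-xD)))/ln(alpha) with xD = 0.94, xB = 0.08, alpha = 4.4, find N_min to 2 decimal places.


N_min = ln((xD*(1-xB))/(xB*(1-xD))) / ln(alpha)
Numerator inside ln: 0.8648 / 0.0048 = 180.166667
ln(180.166667) = 5.193882
ln(alpha) = ln(4.4) = 1.481605
N_min = 5.193882 / 1.481605 = 3.51


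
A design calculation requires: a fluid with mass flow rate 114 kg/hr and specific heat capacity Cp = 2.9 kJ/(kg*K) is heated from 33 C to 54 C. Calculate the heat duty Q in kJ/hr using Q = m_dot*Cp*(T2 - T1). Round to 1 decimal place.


Q = m_dot * Cp * (T2 - T1)
Q = 114 * 2.9 * (54 - 33)
Q = 114 * 2.9 * 21
Q = 6942.6 kJ/hr


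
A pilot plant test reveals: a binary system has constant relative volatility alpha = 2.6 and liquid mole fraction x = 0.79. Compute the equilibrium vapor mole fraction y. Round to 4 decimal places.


y = alpha*x / (1 + (alpha-1)*x)
y = 2.6*0.79 / (1 + (2.6-1)*0.79)
y = 2.054 / (1 + 1.264)
y = 2.054 / 2.264
y = 0.9072


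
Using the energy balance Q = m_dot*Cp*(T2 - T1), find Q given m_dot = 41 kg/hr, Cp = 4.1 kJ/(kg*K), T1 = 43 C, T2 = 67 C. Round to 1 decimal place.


Q = m_dot * Cp * (T2 - T1)
Q = 41 * 4.1 * (67 - 43)
Q = 41 * 4.1 * 24
Q = 4034.4 kJ/hr


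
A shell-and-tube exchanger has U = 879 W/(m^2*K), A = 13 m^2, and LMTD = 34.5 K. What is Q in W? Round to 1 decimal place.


Q = U * A * LMTD
Q = 879 * 13 * 34.5
Q = 394231.5 W


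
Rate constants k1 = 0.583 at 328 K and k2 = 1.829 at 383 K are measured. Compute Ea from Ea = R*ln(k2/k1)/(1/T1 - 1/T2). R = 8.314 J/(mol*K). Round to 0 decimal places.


Ea = R * ln(k2/k1) / (1/T1 - 1/T2)
ln(k2/k1) = ln(1.829/0.583) = 1.1433375
1/T1 - 1/T2 = 1/328 - 1/383 = 0.00043781443
Ea = 8.314 * 1.1433375 / 0.00043781443
Ea = 21712 J/mol


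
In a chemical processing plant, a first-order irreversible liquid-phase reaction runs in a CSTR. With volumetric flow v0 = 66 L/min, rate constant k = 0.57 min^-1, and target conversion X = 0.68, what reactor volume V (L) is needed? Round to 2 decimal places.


V = v0 * X / (k * (1 - X))
V = 66 * 0.68 / (0.57 * (1 - 0.68))
V = 44.88 / (0.57 * 0.32)
V = 44.88 / 0.1824
V = 246.05 L


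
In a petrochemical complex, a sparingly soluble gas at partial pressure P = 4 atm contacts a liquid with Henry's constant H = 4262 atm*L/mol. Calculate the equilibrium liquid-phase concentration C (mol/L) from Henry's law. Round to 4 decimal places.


C = P / H
C = 4 / 4262
C = 0.0009 mol/L


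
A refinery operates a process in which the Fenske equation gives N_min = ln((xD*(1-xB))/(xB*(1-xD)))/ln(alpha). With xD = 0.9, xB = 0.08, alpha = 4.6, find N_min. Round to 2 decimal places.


N_min = ln((xD*(1-xB))/(xB*(1-xD))) / ln(alpha)
Numerator inside ln: 0.828 / 0.008 = 103.5
ln(103.5) = 4.639572
ln(alpha) = ln(4.6) = 1.526056
N_min = 4.639572 / 1.526056 = 3.04


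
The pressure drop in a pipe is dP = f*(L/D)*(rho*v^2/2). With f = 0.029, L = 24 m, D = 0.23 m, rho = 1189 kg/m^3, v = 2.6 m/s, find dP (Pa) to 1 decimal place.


dP = f * (L/D) * (rho*v^2/2)
dP = 0.029 * (24/0.23) * (1189*2.6^2/2)
L/D = 104.34782609
rho*v^2/2 = 1189*6.76/2 = 4018.82
dP = 0.029 * 104.34782609 * 4018.82
dP = 12161.3 Pa


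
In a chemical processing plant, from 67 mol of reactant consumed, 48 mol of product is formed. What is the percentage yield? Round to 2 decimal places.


Yield = (moles product / moles consumed) * 100%
Yield = (48 / 67) * 100
Yield = 0.7164 * 100
Yield = 71.64%


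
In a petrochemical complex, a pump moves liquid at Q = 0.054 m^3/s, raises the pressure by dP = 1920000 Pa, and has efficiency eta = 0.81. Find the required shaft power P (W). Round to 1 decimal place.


P = Q * dP / eta
P = 0.054 * 1920000 / 0.81
P = 103680.0 / 0.81
P = 128000.0 W


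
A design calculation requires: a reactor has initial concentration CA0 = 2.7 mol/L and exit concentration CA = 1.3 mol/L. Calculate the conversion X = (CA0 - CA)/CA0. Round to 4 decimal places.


X = (CA0 - CA) / CA0
X = (2.7 - 1.3) / 2.7
X = 1.4 / 2.7
X = 0.5185
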